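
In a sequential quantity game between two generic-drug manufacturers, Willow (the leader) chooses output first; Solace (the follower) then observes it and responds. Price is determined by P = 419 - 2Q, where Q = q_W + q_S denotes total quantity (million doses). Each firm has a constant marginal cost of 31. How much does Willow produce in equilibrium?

Solve by backward induction. Given q_W, the follower Solace maximises π_S = (419 - 2q_W - 2q_S)q_S - 31q_S.
Follower FOC: 388 - 2q_W - 4q_S = 0, so q_S(q_W) = (388 - 2q_W)/4.
Willow substitutes q_S(q_W) into its own profit: π_W = q_W(419 - 2q_W - (388 - 2q_W)/2) - 31q_W = (225 - q_W)q_W - 31q_W.
Leader FOC: 194 - 2q_W = 0, so q_W = 97.
Then q_S = (388 - 2·97)/4 = 97/2.

97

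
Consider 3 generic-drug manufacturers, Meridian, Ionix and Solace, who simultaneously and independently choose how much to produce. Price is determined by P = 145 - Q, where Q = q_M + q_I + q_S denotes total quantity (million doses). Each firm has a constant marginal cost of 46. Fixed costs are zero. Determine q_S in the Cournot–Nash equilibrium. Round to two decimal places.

A representative firm's profit is π_i = q_i(145 - Q) - 46q_i.
Setting ∂π_i/∂q_i = 0 with rivals' quantities fixed: 99 - 2q_i - Σ_{j≠i} q_j = 0.
With identical firms every q_j equals q_i, so Σ_{j≠i} q_j = 2q_i and 99 = 4q_i, giving q_i = 99/4.

24.75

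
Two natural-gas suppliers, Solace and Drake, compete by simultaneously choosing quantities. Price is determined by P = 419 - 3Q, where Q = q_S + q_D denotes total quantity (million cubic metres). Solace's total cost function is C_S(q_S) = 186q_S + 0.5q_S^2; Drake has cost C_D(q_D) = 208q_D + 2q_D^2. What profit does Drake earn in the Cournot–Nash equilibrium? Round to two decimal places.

813.34

Solace's profit: π_S = (419 - 3Q)q_S - (186q_S + (1/2)q_S²). Setting ∂π_S/∂q_S = 0: 233 - 7q_S - 3(q_D) = 0.
Drake's first-order condition: 211 - 10q_D - 3(q_S) = 0.
Rearranging gives the reaction functions q_S = (233 - 3q_D)/7 and q_D = (211 - 3q_S)/10.
Substituting one into the other gives q_S = 1697/61 and q_D = 778/61.
Price P = 419 - 3·40.5738 = 297.2787.
Drake's profit: 297.2787·(778/61) - 208·(778/61) - 2(778/61)² = 813.3351.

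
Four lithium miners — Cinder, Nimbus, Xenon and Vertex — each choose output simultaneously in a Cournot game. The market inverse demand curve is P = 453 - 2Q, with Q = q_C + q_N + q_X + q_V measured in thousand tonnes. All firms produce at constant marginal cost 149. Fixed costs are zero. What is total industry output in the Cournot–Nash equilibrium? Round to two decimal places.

Each firm earns π_i = (453 - 2Q)q_i - 149q_i.
Setting ∂π_i/∂q_i = 0 with rivals' quantities fixed: 304 - 4q_i - 2·Σ_{j≠i} q_j = 0.
With identical firms every q_j equals q_i, so Σ_{j≠i} q_j = 3q_i and 304 = 10q_i, giving q_i = 152/5.
Total output Q = 152/5 + 152/5 + 152/5 + 152/5 = 608/5.

121.60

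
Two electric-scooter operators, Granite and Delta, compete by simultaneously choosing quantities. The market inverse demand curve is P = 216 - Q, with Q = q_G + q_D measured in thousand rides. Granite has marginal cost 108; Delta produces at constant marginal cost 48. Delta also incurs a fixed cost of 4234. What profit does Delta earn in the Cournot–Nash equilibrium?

Granite's profit: π_G = (216 - Q)q_G - (108q_G). Setting ∂π_G/∂q_G = 0: 108 - 2q_G - (q_D) = 0.
Delta's profit: π_D = (216 - Q)q_D - (48q_D). Setting ∂π_D/∂q_D = 0: 168 - 2q_D - (q_G) = 0.
Best responses: q_G = (108 - q_D)/2, q_D = (168 - q_G)/2.
Substituting one into the other gives q_G = 16 and q_D = 76.
Price P = 216 - 92 = 124.
Delta's profit: (124 - 48)·76 - 4234 = 1542.

1542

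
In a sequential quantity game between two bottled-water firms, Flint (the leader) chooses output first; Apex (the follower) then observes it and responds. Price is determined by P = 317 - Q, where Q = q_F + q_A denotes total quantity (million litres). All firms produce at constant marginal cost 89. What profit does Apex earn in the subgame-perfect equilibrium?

3249

The follower Apex best-responds to any q_F: π_A = (317 - Q)q_A - 89q_A.
Follower FOC: 228 - q_F - 2q_A = 0, so q_A(q_F) = (228 - q_F)/2.
Flint substitutes q_A(q_F) into its own profit: π_F = q_F(317 - q_F - (228 - q_F)/2) - 89q_F = (203 - (1/2)q_F)q_F - 89q_F.
Maximising: ∂π_F/∂q_F = 114 - q_F = 0, giving q_F = 114.
Then q_A = (228 - 114)/2 = 57.
Price P = 317 - 171 = 146.
Apex's profit: (146 - 89)·57 = 3249.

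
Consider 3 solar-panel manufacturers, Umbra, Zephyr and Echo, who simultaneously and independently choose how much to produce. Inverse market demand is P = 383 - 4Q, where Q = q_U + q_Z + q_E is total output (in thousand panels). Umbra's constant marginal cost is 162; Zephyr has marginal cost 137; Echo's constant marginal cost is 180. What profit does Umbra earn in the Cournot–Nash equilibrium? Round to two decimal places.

Umbra's profit: π_U = (383 - 4Q)q_U - (162q_U). Setting ∂π_U/∂q_U = 0: 221 - 8q_U - 4(q_Z + q_E) = 0.
Zephyr's profit: π_Z = (383 - 4Q)q_Z - (137q_Z). Setting ∂π_Z/∂q_Z = 0: 246 - 8q_Z - 4(q_U + q_E) = 0.
Echo's profit: π_E = (383 - 4Q)q_E - (180q_E). Setting ∂π_E/∂q_E = 0: 203 - 8q_E - 4(q_U + q_Z) = 0.
Adding the 3 first-order conditions: 670 − 16Q = 0, so Q = 335/8.
Back-substituting: q_U = (221 − 335/2)/4 = 107/8, q_Z = (246 − 335/2)/4 = 157/8, q_E = (203 − 335/2)/4 = 71/8.
Price P = 383 - 4·(335/8) = 431/2.
Umbra's profit: (431/2 - 162)·(107/8) = 715.5625.

715.56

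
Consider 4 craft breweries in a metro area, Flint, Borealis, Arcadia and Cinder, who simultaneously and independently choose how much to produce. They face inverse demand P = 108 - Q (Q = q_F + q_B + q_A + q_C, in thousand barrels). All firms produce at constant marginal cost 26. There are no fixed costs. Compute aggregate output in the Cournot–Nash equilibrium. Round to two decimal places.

Each firm earns π_i = (108 - Q)q_i - 26q_i.
First-order condition (treating rivals' output as given): 82 - 2q_i - Σ_{j≠i} q_j = 0.
By symmetry each firm produces the same amount; substituting Σ_{j≠i} q_j = 3q_i yields q_i = 82/5.
Total output Q = 82/5 + 82/5 + 82/5 + 82/5 = 328/5.

65.60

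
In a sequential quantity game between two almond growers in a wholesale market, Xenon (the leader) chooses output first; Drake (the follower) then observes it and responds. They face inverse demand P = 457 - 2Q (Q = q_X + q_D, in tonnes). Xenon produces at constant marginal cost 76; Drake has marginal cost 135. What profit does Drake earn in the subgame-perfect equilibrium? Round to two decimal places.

Solve by backward induction. Given q_X, the follower Drake maximises π_D = (457 - 2q_X - 2q_D)q_D - 135q_D.
Setting the follower's marginal profit to zero, 322 - 2q_X - 4q_D = 0, i.e. q_D = (322 - 2q_X)/4.
Xenon substitutes q_D(q_X) into its own profit: π_X = q_X(457 - 2q_X - (322 - 2q_X)/2) - 76q_X = (296 - q_X)q_X - 76q_X.
Leader FOC: 220 - 2q_X = 0, so q_X = 110.
Then q_D = (322 - 2·110)/4 = 51/2.
Price P = 457 - 2·(271/2) = 186.
Drake's profit: (186 - 135)·(51/2) = 1300.5000.

1300.50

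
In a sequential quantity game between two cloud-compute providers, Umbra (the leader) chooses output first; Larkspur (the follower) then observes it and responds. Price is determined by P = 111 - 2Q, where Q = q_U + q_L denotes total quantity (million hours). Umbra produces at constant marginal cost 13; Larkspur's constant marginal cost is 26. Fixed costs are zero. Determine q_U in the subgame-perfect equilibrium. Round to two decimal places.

27.75

Solve by backward induction. Given q_U, the follower Larkspur maximises π_L = (111 - 2q_U - 2q_L)q_L - 26q_L.
Setting the follower's marginal profit to zero, 85 - 2q_U - 4q_L = 0, i.e. q_L = (85 - 2q_U)/4.
The leader anticipates this reaction. Substituting into P = 111 - 2Q gives P = 137/2 - q_U, so π_U = (137/2 - q_U)q_U - 13q_U.
Leader FOC: 111/2 - 2q_U = 0, so q_U = 111/4.
Then q_L = (85 - 2·(111/4))/4 = 59/8.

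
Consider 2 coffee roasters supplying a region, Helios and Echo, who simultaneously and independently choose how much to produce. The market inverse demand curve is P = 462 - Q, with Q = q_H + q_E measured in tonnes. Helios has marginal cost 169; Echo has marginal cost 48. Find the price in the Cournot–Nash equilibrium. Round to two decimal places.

226.33

Helios's profit: π_H = (462 - Q)q_H - (169q_H). Setting ∂π_H/∂q_H = 0: 293 - 2q_H - (q_E) = 0.
Echo's profit: π_E = (462 - Q)q_E - (48q_E). Setting ∂π_E/∂q_E = 0: 414 - 2q_E - (q_H) = 0.
So q_H = (293 - q_E)/2 and q_E = (414 - q_H)/2.
Solving the pair: q_H = 172/3, q_E = 535/3.
Total output Q = 707/3, so price P = 462 - 707/3 = 679/3.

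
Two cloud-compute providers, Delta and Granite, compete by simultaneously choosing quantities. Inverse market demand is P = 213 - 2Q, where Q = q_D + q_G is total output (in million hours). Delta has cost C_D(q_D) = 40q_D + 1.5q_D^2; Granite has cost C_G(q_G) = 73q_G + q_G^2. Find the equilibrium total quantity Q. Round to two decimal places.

Delta's profit: π_D = (213 - 2Q)q_D - (40q_D + (3/2)q_D²). Setting ∂π_D/∂q_D = 0: 173 - 7q_D - 2(q_G) = 0.
Granite's profit: π_G = (213 - 2Q)q_G - (73q_G + q_G²). Setting ∂π_G/∂q_G = 0: 140 - 6q_G - 2(q_D) = 0.
Rearranging gives the reaction functions q_D = (173 - 2q_G)/7 and q_G = (140 - 2q_D)/6.
Solving the pair: q_D = 379/19, q_G = 317/19.
Total output Q = 379/19 + 317/19 = 696/19.

36.63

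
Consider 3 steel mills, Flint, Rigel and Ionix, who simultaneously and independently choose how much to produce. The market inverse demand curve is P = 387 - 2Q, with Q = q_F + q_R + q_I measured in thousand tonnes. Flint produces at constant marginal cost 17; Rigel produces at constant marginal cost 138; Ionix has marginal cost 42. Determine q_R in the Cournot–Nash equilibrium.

Flint's profit: π_F = (387 - 2Q)q_F - (17q_F). Setting ∂π_F/∂q_F = 0: 370 - 4q_F - 2(q_R + q_I) = 0.
Rigel's profit: π_R = (387 - 2Q)q_R - (138q_R). Setting ∂π_R/∂q_R = 0: 249 - 4q_R - 2(q_F + q_I) = 0.
Ionix's first-order condition: 345 - 4q_I - 2(q_F + q_R) = 0.
Adding the 3 first-order conditions: 964 − 8Q = 0, so Q = 241/2.
Back-substituting: q_F = (370 − 241)/2 = 129/2, q_R = (249 − 241)/2 = 4, q_I = (345 − 241)/2 = 52.

4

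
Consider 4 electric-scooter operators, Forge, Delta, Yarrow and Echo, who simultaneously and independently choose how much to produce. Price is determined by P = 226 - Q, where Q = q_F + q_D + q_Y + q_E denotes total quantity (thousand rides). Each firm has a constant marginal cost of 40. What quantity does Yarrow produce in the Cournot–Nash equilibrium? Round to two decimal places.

37.20

Each firm earns π_i = (226 - Q)q_i - 40q_i.
First-order condition (treating rivals' output as given): 186 - 2q_i - Σ_{j≠i} q_j = 0.
With identical firms every q_j equals q_i, so Σ_{j≠i} q_j = 3q_i and 186 = 5q_i, giving q_i = 186/5.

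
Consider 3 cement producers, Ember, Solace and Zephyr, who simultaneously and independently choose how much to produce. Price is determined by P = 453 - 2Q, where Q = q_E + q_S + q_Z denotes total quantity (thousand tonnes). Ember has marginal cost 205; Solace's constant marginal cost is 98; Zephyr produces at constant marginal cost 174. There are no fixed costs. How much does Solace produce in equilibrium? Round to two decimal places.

67.25

Ember's profit: π_E = (453 - 2Q)q_E - (205q_E). Setting ∂π_E/∂q_E = 0: 248 - 4q_E - 2(q_S + q_Z) = 0.
Solace's first-order condition: 355 - 4q_S - 2(q_E + q_Z) = 0.
Zephyr's first-order condition: 279 - 4q_Z - 2(q_E + q_S) = 0.
Summing all 3 equations gives 882 − 8Q = 0, hence Q = 441/4.
Back-substituting: q_E = (248 − 441/2)/2 = 55/4, q_S = (355 − 441/2)/2 = 269/4, q_Z = (279 − 441/2)/2 = 117/4.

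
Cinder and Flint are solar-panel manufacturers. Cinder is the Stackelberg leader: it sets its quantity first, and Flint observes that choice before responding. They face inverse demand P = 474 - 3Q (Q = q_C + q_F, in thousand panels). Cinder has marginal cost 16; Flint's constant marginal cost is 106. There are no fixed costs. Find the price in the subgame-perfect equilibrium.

Solve by backward induction. Given q_C, the follower Flint maximises π_F = (474 - 3q_C - 3q_F)q_F - 106q_F.
∂π_F/∂q_F = 368 - 3q_C - 6q_F = 0 gives the reaction function q_F = (368 - 3q_C)/6.
Cinder substitutes q_F(q_C) into its own profit: π_C = q_C(474 - 3q_C - (368 - 3q_C)/2) - 16q_C = (290 - (3/2)q_C)q_C - 16q_C.
Maximising: ∂π_C/∂q_C = 274 - 3q_C = 0, giving q_C = 274/3.
Then q_F = (368 - 3·(274/3))/6 = 47/3.
Total output Q = 107, so price P = 474 - 3·107 = 153.

153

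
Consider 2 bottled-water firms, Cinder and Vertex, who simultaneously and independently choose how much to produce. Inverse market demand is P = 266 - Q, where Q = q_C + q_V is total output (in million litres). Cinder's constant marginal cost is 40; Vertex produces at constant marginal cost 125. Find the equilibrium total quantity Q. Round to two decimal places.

122.33

Cinder's profit: π_C = (266 - Q)q_C - (40q_C). Setting ∂π_C/∂q_C = 0: 226 - 2q_C - (q_V) = 0.
Vertex's profit: π_V = (266 - Q)q_V - (125q_V). Setting ∂π_V/∂q_V = 0: 141 - 2q_V - (q_C) = 0.
Rearranging gives the reaction functions q_C = (226 - q_V)/2 and q_V = (141 - q_C)/2.
Solving the pair: q_C = 311/3, q_V = 56/3.
Total output Q = 311/3 + 56/3 = 367/3.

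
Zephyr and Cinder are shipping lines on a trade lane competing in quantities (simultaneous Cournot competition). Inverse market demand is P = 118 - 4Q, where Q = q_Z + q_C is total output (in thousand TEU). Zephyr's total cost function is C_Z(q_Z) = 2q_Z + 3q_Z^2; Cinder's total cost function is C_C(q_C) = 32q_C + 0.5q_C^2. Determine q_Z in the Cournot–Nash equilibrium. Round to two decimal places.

6.36

Zephyr's profit: π_Z = (118 - 4Q)q_Z - (2q_Z + 3q_Z²). Setting ∂π_Z/∂q_Z = 0: 116 - 14q_Z - 4(q_C) = 0.
Cinder's first-order condition: 86 - 9q_C - 4(q_Z) = 0.
Rearranging gives the reaction functions q_Z = (116 - 4q_C)/14 and q_C = (86 - 4q_Z)/9.
Solving the pair: q_Z = 70/11, q_C = 74/11.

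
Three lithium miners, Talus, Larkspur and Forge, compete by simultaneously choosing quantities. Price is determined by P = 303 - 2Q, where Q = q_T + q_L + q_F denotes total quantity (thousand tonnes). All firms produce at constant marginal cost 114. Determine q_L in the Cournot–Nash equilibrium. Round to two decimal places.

23.63

Each firm earns π_i = (303 - 2Q)q_i - 114q_i.
First-order condition (treating rivals' output as given): 189 - 4q_i - 2·Σ_{j≠i} q_j = 0.
With identical firms every q_j equals q_i, so Σ_{j≠i} q_j = 2q_i and 189 = 8q_i, giving q_i = 189/8.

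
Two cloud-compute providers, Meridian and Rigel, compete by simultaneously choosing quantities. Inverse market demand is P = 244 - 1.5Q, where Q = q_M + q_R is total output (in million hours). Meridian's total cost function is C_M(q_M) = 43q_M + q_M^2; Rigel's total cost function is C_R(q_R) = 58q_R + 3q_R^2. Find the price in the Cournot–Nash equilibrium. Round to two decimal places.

168.26

Meridian's profit: π_M = (244 - 1.5Q)q_M - (43q_M + q_M²). Setting ∂π_M/∂q_M = 0: 201 - 5q_M - (3/2)(q_R) = 0.
Rigel's profit: π_R = (244 - 1.5Q)q_R - (58q_R + 3q_R²). Setting ∂π_R/∂q_R = 0: 186 - 9q_R - (3/2)(q_M) = 0.
Best responses: q_M = (201 - (3/2)q_R)/5, q_R = (186 - (3/2)q_M)/9.
Substituting one into the other gives q_M = 680/19 and q_R = 838/57.
Total output Q = 50.4912, so price P = 244 - (3/2)·50.4912 = 168.2632.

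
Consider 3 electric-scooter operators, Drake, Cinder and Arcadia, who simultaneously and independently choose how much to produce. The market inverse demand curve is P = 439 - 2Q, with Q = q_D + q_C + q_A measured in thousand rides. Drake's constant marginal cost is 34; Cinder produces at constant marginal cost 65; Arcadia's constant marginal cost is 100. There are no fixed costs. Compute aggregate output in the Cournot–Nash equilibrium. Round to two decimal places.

Drake's profit: π_D = (439 - 2Q)q_D - (34q_D). Setting ∂π_D/∂q_D = 0: 405 - 4q_D - 2(q_C + q_A) = 0.
Cinder's profit: π_C = (439 - 2Q)q_C - (65q_C). Setting ∂π_C/∂q_C = 0: 374 - 4q_C - 2(q_D + q_A) = 0.
Arcadia's first-order condition: 339 - 4q_A - 2(q_D + q_C) = 0.
Adding the 3 conditions: 1118 − 4Q − 4Q = 0, i.e. Q = 559/4.
Back-substituting: q_D = (405 − 559/2)/2 = 251/4, q_C = (374 − 559/2)/2 = 189/4, q_A = (339 − 559/2)/2 = 119/4.
Total output Q = 251/4 + 189/4 + 119/4 = 559/4.

139.75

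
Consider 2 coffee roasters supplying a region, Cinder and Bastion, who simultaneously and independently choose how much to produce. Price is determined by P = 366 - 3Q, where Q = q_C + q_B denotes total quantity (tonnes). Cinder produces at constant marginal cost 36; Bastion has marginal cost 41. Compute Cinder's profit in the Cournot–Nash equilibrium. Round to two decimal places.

4156.48

Cinder's profit: π_C = (366 - 3Q)q_C - (36q_C). Setting ∂π_C/∂q_C = 0: 330 - 6q_C - 3(q_B) = 0.
Bastion's profit: π_B = (366 - 3Q)q_B - (41q_B). Setting ∂π_B/∂q_B = 0: 325 - 6q_B - 3(q_C) = 0.
So q_C = (330 - 3q_B)/6 and q_B = (325 - 3q_C)/6.
Solving the pair: q_C = 335/9, q_B = 320/9.
Price P = 366 - 3·(655/9) = 443/3.
Cinder's profit: (443/3 - 36)·(335/9) = 4156.4815.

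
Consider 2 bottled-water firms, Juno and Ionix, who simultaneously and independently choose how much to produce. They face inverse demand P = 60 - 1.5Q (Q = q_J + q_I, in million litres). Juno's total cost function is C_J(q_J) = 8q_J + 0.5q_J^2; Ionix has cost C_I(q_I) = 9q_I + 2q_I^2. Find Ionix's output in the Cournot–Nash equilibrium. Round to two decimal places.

Juno's profit: π_J = (60 - 1.5Q)q_J - (8q_J + (1/2)q_J²). Setting ∂π_J/∂q_J = 0: 52 - 4q_J - (3/2)(q_I) = 0.
Ionix's profit: π_I = (60 - 1.5Q)q_I - (9q_I + 2q_I²). Setting ∂π_I/∂q_I = 0: 51 - 7q_I - (3/2)(q_J) = 0.
So q_J = (52 - (3/2)q_I)/4 and q_I = (51 - (3/2)q_J)/7.
Solving the pair: q_J = 1150/103, q_I = 504/103.

4.89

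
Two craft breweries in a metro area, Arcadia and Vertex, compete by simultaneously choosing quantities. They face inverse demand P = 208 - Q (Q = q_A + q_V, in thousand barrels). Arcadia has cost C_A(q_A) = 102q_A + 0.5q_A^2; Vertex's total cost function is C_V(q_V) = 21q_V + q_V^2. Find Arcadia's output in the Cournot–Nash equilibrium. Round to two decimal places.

Arcadia's profit: π_A = (208 - Q)q_A - (102q_A + (1/2)q_A²). Setting ∂π_A/∂q_A = 0: 106 - 3q_A - (q_V) = 0.
Vertex's first-order condition: 187 - 4q_V - (q_A) = 0.
Rearranging gives the reaction functions q_A = (106 - q_V)/3 and q_V = (187 - q_A)/4.
Substituting one into the other gives q_A = 237/11 and q_V = 455/11.

21.55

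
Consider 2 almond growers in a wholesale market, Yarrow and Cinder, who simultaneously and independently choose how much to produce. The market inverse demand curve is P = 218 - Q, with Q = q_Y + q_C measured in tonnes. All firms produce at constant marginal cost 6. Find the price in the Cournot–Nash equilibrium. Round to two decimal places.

Each firm earns π_i = (218 - Q)q_i - 6q_i.
First-order condition (treating rivals' output as given): 212 - 2q_i - q_j = 0.
By symmetry each firm produces the same amount; substituting q_j = q_i yields q_i = 212/3.
Total output Q = 424/3, so price P = 218 - 424/3 = 230/3.

76.67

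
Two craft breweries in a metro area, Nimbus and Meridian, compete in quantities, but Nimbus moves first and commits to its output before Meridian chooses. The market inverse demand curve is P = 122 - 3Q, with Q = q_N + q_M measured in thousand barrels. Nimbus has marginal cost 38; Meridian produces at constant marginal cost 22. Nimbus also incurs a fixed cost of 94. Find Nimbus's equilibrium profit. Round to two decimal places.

The follower Meridian best-responds to any q_N: π_M = (122 - 3Q)q_M - 22q_M.
∂π_M/∂q_M = 100 - 3q_N - 6q_M = 0 gives the reaction function q_M = (100 - 3q_N)/6.
The leader anticipates this reaction. Substituting into P = 122 - 3Q gives P = 72 - (3/2)q_N, so π_N = (72 - (3/2)q_N)q_N - 38q_N.
The leader's first-order condition 34 - 3q_N = 0 yields q_N = 34/3.
Then q_M = (100 - 3·(34/3))/6 = 11.
Price P = 122 - 3·(67/3) = 55.
Nimbus's profit: (55 - 38)·(34/3) - 94 = 296/3.

98.67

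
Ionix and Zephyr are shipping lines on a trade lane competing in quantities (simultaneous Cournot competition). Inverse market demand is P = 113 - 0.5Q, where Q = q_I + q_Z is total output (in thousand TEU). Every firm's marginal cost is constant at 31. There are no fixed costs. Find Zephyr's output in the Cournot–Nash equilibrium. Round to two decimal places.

Each firm earns π_i = (113 - 0.5Q)q_i - 31q_i.
First-order condition (treating rivals' output as given): 82 - q_i - (1/2)q_j = 0.
By symmetry each firm produces the same amount; substituting q_j = q_i yields q_i = 82/(3/2) = 164/3.

54.67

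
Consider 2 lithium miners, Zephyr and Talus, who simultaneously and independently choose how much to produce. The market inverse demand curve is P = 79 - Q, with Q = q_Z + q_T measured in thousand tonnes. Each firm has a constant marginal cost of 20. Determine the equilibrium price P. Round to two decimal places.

39.67

A representative firm's profit is π_i = q_i(79 - Q) - 20q_i.
Setting ∂π_i/∂q_i = 0 with rivals' quantities fixed: 59 - 2q_i - q_j = 0.
By symmetry each firm produces the same amount; substituting q_j = q_i yields q_i = 59/3.
Total output Q = 118/3, so price P = 79 - 118/3 = 119/3.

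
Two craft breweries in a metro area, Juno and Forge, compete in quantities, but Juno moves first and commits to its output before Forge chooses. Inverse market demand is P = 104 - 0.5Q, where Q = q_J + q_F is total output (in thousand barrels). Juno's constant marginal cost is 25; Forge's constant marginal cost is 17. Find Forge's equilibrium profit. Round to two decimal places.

The follower Forge best-responds to any q_J: π_F = (104 - 0.5Q)q_F - 17q_F.
∂π_F/∂q_F = 87 - (1/2)q_J - q_F = 0 gives the reaction function q_F = (87 - (1/2)q_J).
The leader anticipates this reaction. Substituting into P = 104 - 0.5Q gives P = 121/2 - (1/4)q_J, so π_J = (121/2 - (1/4)q_J)q_J - 25q_J.
The leader's first-order condition 71/2 - (1/2)q_J = 0 yields q_J = 71.
Then q_F = (87 - (1/2)·71) = 103/2.
Price P = 104 - (1/2)·(245/2) = 171/4.
Forge's profit: (171/4 - 17)·(103/2) = 1326.1250.

1326.13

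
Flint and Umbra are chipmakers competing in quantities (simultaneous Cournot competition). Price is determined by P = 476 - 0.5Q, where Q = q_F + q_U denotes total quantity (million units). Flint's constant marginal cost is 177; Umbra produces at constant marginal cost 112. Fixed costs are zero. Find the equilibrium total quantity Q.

442

Flint's profit: π_F = (476 - 0.5Q)q_F - (177q_F). Setting ∂π_F/∂q_F = 0: 299 - q_F - (1/2)(q_U) = 0.
Umbra's first-order condition: 364 - q_U - (1/2)(q_F) = 0.
Rearranging gives the reaction functions q_F = (299 - (1/2)q_U) and q_U = (364 - (1/2)q_F).
Solving the pair: q_F = 156, q_U = 286.
Total output Q = 156 + 286 = 442.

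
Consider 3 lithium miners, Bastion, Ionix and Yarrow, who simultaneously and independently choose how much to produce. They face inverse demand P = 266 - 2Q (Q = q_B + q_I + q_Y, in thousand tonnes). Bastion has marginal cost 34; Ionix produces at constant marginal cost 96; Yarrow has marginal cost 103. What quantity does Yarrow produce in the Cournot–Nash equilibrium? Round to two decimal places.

Bastion's profit: π_B = (266 - 2Q)q_B - (34q_B). Setting ∂π_B/∂q_B = 0: 232 - 4q_B - 2(q_I + q_Y) = 0.
Ionix's first-order condition: 170 - 4q_I - 2(q_B + q_Y) = 0.
Yarrow's profit: π_Y = (266 - 2Q)q_Y - (103q_Y). Setting ∂π_Y/∂q_Y = 0: 163 - 4q_Y - 2(q_B + q_I) = 0.
Adding the 3 first-order conditions: 565 − 8Q = 0, so Q = 565/8.
Back-substituting: q_B = (232 − 565/4)/2 = 363/8, q_I = (170 − 565/4)/2 = 115/8, q_Y = (163 − 565/4)/2 = 87/8.

10.88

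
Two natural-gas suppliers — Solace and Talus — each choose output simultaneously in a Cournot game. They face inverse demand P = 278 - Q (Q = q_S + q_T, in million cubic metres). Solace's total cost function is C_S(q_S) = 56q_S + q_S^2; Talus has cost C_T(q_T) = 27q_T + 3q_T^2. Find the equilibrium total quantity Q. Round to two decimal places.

Solace's profit: π_S = (278 - Q)q_S - (56q_S + q_S²). Setting ∂π_S/∂q_S = 0: 222 - 4q_S - (q_T) = 0.
Talus's first-order condition: 251 - 8q_T - (q_S) = 0.
So q_S = (222 - q_T)/4 and q_T = (251 - q_S)/8.
Solving the pair: q_S = 1525/31, q_T = 782/31.
Total output Q = 1525/31 + 782/31 = 74.4194.

74.42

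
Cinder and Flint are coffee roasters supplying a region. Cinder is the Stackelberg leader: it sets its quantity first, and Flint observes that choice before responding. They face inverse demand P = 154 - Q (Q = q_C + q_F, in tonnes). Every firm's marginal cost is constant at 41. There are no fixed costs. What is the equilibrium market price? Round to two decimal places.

Solve by backward induction. Given q_C, the follower Flint maximises π_F = (154 - q_C - q_F)q_F - 41q_F.
Setting the follower's marginal profit to zero, 113 - q_C - 2q_F = 0, i.e. q_F = (113 - q_C)/2.
Cinder substitutes q_F(q_C) into its own profit: π_C = q_C(154 - q_C - (113 - q_C)/2) - 41q_C = (195/2 - (1/2)q_C)q_C - 41q_C.
Maximising: ∂π_C/∂q_C = 113/2 - q_C = 0, giving q_C = 113/2.
Then q_F = (113 - 113/2)/2 = 113/4.
Total output Q = 339/4, so price P = 154 - 339/4 = 277/4.

69.25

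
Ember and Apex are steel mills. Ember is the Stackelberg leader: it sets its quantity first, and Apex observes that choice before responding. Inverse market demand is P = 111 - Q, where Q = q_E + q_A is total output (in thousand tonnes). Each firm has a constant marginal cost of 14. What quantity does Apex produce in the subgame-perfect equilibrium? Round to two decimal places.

24.25

The follower Apex best-responds to any q_E: π_A = (111 - Q)q_A - 14q_A.
Setting the follower's marginal profit to zero, 97 - q_E - 2q_A = 0, i.e. q_A = (97 - q_E)/2.
Ember substitutes q_A(q_E) into its own profit: π_E = q_E(111 - q_E - (97 - q_E)/2) - 14q_E = (125/2 - (1/2)q_E)q_E - 14q_E.
Maximising: ∂π_E/∂q_E = 97/2 - q_E = 0, giving q_E = 97/2.
Then q_A = (97 - 97/2)/2 = 97/4.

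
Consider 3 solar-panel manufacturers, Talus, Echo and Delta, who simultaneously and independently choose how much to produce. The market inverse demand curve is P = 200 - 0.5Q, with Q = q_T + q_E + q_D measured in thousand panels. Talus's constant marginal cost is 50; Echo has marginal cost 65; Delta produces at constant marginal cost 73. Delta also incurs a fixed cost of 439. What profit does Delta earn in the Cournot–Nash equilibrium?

713

Talus's profit: π_T = (200 - 0.5Q)q_T - (50q_T). Setting ∂π_T/∂q_T = 0: 150 - q_T - (1/2)(q_E + q_D) = 0.
Echo's profit: π_E = (200 - 0.5Q)q_E - (65q_E). Setting ∂π_E/∂q_E = 0: 135 - q_E - (1/2)(q_T + q_D) = 0.
Delta's profit: π_D = (200 - 0.5Q)q_D - (73q_D). Setting ∂π_D/∂q_D = 0: 127 - q_D - (1/2)(q_T + q_E) = 0.
Adding the 3 conditions: 412 − Q − Q = 0, i.e. Q = 206.
Back-substituting: q_T = (150 − 103)/(1/2) = 94, q_E = (135 − 103)/(1/2) = 64, q_D = (127 − 103)/(1/2) = 48.
Price P = 200 - (1/2)·206 = 97.
Delta's profit: (97 - 73)·48 - 439 = 713.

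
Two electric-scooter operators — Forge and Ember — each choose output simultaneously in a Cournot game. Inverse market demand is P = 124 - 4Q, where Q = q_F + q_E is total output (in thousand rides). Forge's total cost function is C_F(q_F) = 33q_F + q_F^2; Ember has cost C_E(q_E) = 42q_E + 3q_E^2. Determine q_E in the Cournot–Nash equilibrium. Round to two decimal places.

Forge's profit: π_F = (124 - 4Q)q_F - (33q_F + q_F²). Setting ∂π_F/∂q_F = 0: 91 - 10q_F - 4(q_E) = 0.
Ember's profit: π_E = (124 - 4Q)q_E - (42q_E + 3q_E²). Setting ∂π_E/∂q_E = 0: 82 - 14q_E - 4(q_F) = 0.
Rearranging gives the reaction functions q_F = (91 - 4q_E)/10 and q_E = (82 - 4q_F)/14.
Substituting one into the other gives q_F = 473/62 and q_E = 114/31.

3.68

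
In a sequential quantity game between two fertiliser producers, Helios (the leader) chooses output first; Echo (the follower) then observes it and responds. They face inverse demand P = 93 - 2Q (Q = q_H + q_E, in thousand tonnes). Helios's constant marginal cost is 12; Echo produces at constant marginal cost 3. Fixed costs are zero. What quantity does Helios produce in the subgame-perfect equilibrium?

18

Solve by backward induction. Given q_H, the follower Echo maximises π_E = (93 - 2q_H - 2q_E)q_E - 3q_E.
Follower FOC: 90 - 2q_H - 4q_E = 0, so q_E(q_H) = (90 - 2q_H)/4.
Helios substitutes q_E(q_H) into its own profit: π_H = q_H(93 - 2q_H - (90 - 2q_H)/2) - 12q_H = (48 - q_H)q_H - 12q_H.
Maximising: ∂π_H/∂q_H = 36 - 2q_H = 0, giving q_H = 18.
Then q_E = (90 - 2·18)/4 = 27/2.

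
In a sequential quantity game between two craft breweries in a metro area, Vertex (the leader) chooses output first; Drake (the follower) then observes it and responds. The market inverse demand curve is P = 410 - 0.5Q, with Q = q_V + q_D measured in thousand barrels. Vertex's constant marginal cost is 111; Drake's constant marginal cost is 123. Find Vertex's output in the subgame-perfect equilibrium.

311

Solve by backward induction. Given q_V, the follower Drake maximises π_D = (410 - (1/2)q_V - (1/2)q_D)q_D - 123q_D.
Follower FOC: 287 - (1/2)q_V - q_D = 0, so q_D(q_V) = (287 - (1/2)q_V).
The leader anticipates this reaction. Substituting into P = 410 - 0.5Q gives P = 533/2 - (1/4)q_V, so π_V = (533/2 - (1/4)q_V)q_V - 111q_V.
The leader's first-order condition 311/2 - (1/2)q_V = 0 yields q_V = 311.
Then q_D = (287 - (1/2)·311) = 263/2.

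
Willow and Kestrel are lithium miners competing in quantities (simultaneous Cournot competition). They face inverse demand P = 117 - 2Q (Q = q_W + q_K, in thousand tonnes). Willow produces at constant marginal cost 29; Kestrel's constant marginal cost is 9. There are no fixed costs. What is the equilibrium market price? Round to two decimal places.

Willow's profit: π_W = (117 - 2Q)q_W - (29q_W). Setting ∂π_W/∂q_W = 0: 88 - 4q_W - 2(q_K) = 0.
Kestrel's profit: π_K = (117 - 2Q)q_K - (9q_K). Setting ∂π_K/∂q_K = 0: 108 - 4q_K - 2(q_W) = 0.
Rearranging gives the reaction functions q_W = (88 - 2q_K)/4 and q_K = (108 - 2q_W)/4.
Substituting one into the other gives q_W = 34/3 and q_K = 64/3.
Total output Q = 98/3, so price P = 117 - 2·(98/3) = 155/3.

51.67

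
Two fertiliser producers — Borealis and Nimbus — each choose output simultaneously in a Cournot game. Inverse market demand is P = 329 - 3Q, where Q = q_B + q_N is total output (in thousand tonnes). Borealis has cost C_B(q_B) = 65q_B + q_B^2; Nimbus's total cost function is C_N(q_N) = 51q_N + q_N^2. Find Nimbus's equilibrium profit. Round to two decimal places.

Borealis's profit: π_B = (329 - 3Q)q_B - (65q_B + q_B²). Setting ∂π_B/∂q_B = 0: 264 - 8q_B - 3(q_N) = 0.
Nimbus's profit: π_N = (329 - 3Q)q_N - (51q_N + q_N²). Setting ∂π_N/∂q_N = 0: 278 - 8q_N - 3(q_B) = 0.
Best responses: q_B = (264 - 3q_N)/8, q_N = (278 - 3q_B)/8.
Solving the pair: q_B = 1278/55, q_N = 1432/55.
Price P = 329 - 3·(542/11) = 1993/11.
Nimbus's profit: (1993/11)·(1432/55) - 51·(1432/55) - (1432/55)² = 2711.5689.

2711.57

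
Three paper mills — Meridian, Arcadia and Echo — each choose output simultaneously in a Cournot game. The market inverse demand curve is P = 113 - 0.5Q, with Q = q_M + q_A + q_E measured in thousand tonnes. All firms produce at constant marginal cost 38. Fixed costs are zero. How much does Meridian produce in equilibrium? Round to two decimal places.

37.50

Each firm earns π_i = (113 - 0.5Q)q_i - 38q_i.
Setting ∂π_i/∂q_i = 0 with rivals' quantities fixed: 75 - q_i - (1/2)·Σ_{j≠i} q_j = 0.
By symmetry each firm produces the same amount; substituting Σ_{j≠i} q_j = 2q_i yields q_i = 75/2.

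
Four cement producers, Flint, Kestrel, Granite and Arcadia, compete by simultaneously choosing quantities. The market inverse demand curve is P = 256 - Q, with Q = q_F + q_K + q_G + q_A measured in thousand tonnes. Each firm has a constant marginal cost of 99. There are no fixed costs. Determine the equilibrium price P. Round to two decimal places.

A representative firm's profit is π_i = q_i(256 - Q) - 99q_i.
First-order condition (treating rivals' output as given): 157 - 2q_i - Σ_{j≠i} q_j = 0.
By symmetry each firm produces the same amount; substituting Σ_{j≠i} q_j = 3q_i yields q_i = 157/5.
Total output Q = 628/5, so price P = 256 - 628/5 = 652/5.

130.40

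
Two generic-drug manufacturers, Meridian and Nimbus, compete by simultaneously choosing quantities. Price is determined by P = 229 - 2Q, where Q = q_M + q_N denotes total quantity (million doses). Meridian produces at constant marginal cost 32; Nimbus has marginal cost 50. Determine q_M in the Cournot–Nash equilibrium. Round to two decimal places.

Meridian's profit: π_M = (229 - 2Q)q_M - (32q_M). Setting ∂π_M/∂q_M = 0: 197 - 4q_M - 2(q_N) = 0.
Nimbus's profit: π_N = (229 - 2Q)q_N - (50q_N). Setting ∂π_N/∂q_N = 0: 179 - 4q_N - 2(q_M) = 0.
So q_M = (197 - 2q_N)/4 and q_N = (179 - 2q_M)/4.
Solving the pair: q_M = 215/6, q_N = 161/6.

35.83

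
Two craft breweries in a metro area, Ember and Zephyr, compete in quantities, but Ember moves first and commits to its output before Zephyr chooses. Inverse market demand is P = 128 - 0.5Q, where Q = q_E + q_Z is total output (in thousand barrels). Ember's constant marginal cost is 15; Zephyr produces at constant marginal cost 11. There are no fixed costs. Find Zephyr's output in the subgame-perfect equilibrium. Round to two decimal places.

Solve by backward induction. Given q_E, the follower Zephyr maximises π_Z = (128 - (1/2)q_E - (1/2)q_Z)q_Z - 11q_Z.
∂π_Z/∂q_Z = 117 - (1/2)q_E - q_Z = 0 gives the reaction function q_Z = (117 - (1/2)q_E).
The leader anticipates this reaction. Substituting into P = 128 - 0.5Q gives P = 139/2 - (1/4)q_E, so π_E = (139/2 - (1/4)q_E)q_E - 15q_E.
Leader FOC: 109/2 - (1/2)q_E = 0, so q_E = 109.
Then q_Z = (117 - (1/2)·109) = 125/2.

62.50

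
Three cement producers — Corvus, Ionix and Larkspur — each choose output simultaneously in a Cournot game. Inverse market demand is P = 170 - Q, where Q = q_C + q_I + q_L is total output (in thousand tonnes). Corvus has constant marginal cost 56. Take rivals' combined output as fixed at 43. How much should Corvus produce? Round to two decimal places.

35.50

With rivals' combined output fixed at 43, Corvus's profit is π_C = (170 - 43 - q_C)q_C - (56q_C) = (127 - q_C)q_C - (56q_C).
∂π_C/∂q_C = 71 - 2q_C = 0, so q_C = 71/2.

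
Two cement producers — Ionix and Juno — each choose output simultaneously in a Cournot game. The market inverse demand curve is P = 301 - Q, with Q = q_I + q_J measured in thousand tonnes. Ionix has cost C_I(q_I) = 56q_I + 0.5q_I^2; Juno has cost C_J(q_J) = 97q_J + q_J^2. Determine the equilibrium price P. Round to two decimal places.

Ionix's profit: π_I = (301 - Q)q_I - (56q_I + (1/2)q_I²). Setting ∂π_I/∂q_I = 0: 245 - 3q_I - (q_J) = 0.
Juno's profit: π_J = (301 - Q)q_J - (97q_J + q_J²). Setting ∂π_J/∂q_J = 0: 204 - 4q_J - (q_I) = 0.
Best responses: q_I = (245 - q_J)/3, q_J = (204 - q_I)/4.
Substituting one into the other gives q_I = 776/11 and q_J = 367/11.
Total output Q = 1143/11, so price P = 301 - 1143/11 = 197.0909.

197.09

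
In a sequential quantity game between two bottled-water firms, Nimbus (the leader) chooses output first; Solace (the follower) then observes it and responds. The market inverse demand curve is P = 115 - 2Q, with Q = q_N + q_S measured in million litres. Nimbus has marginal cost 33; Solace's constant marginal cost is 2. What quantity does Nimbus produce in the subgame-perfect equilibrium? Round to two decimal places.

Solve by backward induction. Given q_N, the follower Solace maximises π_S = (115 - 2q_N - 2q_S)q_S - 2q_S.
Follower FOC: 113 - 2q_N - 4q_S = 0, so q_S(q_N) = (113 - 2q_N)/4.
Nimbus substitutes q_S(q_N) into its own profit: π_N = q_N(115 - 2q_N - (113 - 2q_N)/2) - 33q_N = (117/2 - q_N)q_N - 33q_N.
Leader FOC: 51/2 - 2q_N = 0, so q_N = 51/4.
Then q_S = (113 - 2·(51/4))/4 = 175/8.

12.75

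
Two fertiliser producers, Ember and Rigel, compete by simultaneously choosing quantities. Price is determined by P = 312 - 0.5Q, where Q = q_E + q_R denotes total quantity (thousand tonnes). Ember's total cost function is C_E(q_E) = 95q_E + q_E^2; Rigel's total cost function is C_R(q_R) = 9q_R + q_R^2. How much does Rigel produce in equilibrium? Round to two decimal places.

Ember's profit: π_E = (312 - 0.5Q)q_E - (95q_E + q_E²). Setting ∂π_E/∂q_E = 0: 217 - 3q_E - (1/2)(q_R) = 0.
Rigel's profit: π_R = (312 - 0.5Q)q_R - (9q_R + q_R²). Setting ∂π_R/∂q_R = 0: 303 - 3q_R - (1/2)(q_E) = 0.
Best responses: q_E = (217 - (1/2)q_R)/3, q_R = (303 - (1/2)q_E)/3.
Solving the pair: q_E = 1998/35, q_R = 91.4857.

91.49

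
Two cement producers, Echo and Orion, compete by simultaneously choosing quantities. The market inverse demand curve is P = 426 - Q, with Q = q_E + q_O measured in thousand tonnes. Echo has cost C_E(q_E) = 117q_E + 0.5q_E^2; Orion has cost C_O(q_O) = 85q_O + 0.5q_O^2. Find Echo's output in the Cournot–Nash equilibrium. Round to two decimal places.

Echo's profit: π_E = (426 - Q)q_E - (117q_E + (1/2)q_E²). Setting ∂π_E/∂q_E = 0: 309 - 3q_E - (q_O) = 0.
Orion's profit: π_O = (426 - Q)q_O - (85q_O + (1/2)q_O²). Setting ∂π_O/∂q_O = 0: 341 - 3q_O - (q_E) = 0.
Best responses: q_E = (309 - q_O)/3, q_O = (341 - q_E)/3.
Solving the pair: q_E = 293/4, q_O = 357/4.

73.25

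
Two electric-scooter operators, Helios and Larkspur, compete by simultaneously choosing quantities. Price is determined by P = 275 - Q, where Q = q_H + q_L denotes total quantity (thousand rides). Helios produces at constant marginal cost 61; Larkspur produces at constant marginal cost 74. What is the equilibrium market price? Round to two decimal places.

136.67

Helios's profit: π_H = (275 - Q)q_H - (61q_H). Setting ∂π_H/∂q_H = 0: 214 - 2q_H - (q_L) = 0.
Larkspur's profit: π_L = (275 - Q)q_L - (74q_L). Setting ∂π_L/∂q_L = 0: 201 - 2q_L - (q_H) = 0.
Best responses: q_H = (214 - q_L)/2, q_L = (201 - q_H)/2.
Solving the pair: q_H = 227/3, q_L = 188/3.
Total output Q = 415/3, so price P = 275 - 415/3 = 410/3.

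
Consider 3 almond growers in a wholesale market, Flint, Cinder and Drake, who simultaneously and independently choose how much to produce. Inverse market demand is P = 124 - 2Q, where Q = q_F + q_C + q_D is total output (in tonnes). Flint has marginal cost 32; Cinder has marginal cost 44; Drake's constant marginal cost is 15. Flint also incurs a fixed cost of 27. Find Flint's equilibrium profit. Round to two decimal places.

209.53

Flint's profit: π_F = (124 - 2Q)q_F - (32q_F). Setting ∂π_F/∂q_F = 0: 92 - 4q_F - 2(q_C + q_D) = 0.
Cinder's first-order condition: 80 - 4q_C - 2(q_F + q_D) = 0.
Drake's first-order condition: 109 - 4q_D - 2(q_F + q_C) = 0.
Adding the 3 conditions: 281 − 4Q − 4Q = 0, i.e. Q = 281/8.
Back-substituting: q_F = (92 − 281/4)/2 = 87/8, q_C = (80 − 281/4)/2 = 39/8, q_D = (109 − 281/4)/2 = 155/8.
Price P = 124 - 2·(281/8) = 215/4.
Flint's profit: (215/4 - 32)·(87/8) - 27 = 209.5313.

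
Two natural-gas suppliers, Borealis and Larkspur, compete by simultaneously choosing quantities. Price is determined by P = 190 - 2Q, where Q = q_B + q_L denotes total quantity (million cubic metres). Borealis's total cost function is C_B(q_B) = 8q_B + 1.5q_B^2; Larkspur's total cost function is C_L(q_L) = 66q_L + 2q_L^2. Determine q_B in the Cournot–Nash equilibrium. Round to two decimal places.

Borealis's profit: π_B = (190 - 2Q)q_B - (8q_B + (3/2)q_B²). Setting ∂π_B/∂q_B = 0: 182 - 7q_B - 2(q_L) = 0.
Larkspur's profit: π_L = (190 - 2Q)q_L - (66q_L + 2q_L²). Setting ∂π_L/∂q_L = 0: 124 - 8q_L - 2(q_B) = 0.
Best responses: q_B = (182 - 2q_L)/7, q_L = (124 - 2q_B)/8.
Solving the pair: q_B = 302/13, q_L = 126/13.

23.23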